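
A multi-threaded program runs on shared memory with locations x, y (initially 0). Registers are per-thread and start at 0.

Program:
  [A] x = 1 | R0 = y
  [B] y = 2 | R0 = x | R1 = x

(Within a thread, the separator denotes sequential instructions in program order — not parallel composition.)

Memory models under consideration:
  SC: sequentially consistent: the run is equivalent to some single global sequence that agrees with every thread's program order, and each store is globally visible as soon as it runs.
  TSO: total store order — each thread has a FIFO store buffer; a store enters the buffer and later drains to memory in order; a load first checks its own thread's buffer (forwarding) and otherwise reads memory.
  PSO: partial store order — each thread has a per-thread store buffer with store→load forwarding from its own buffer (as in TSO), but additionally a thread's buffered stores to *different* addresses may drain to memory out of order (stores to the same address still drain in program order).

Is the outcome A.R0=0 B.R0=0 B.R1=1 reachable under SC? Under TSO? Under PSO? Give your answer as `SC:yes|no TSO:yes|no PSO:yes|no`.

SC:no TSO:yes PSO:yes

outcome vector order: (A.R0,B.R0,B.R1)
under SC → 0/1/1, 2/0/0, 2/0/1, 2/1/1
under TSO → 0/0/0, 0/0/1, 0/1/1, 2/0/0, 2/0/1, 2/1/1
under PSO → 0/0/0, 0/0/1, 0/1/1, 2/0/0, 2/0/1, 2/1/1
target 0/0/1 ∈ {TSO,PSO}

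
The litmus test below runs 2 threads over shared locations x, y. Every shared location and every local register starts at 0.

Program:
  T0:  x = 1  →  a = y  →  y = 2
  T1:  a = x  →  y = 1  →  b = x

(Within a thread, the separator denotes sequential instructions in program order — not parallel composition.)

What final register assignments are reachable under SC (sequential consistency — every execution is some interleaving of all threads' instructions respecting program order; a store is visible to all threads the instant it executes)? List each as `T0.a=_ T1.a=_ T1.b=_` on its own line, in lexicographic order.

outcome vector order: (T0.a,T1.a,T1.b)
|SC outcomes| = 5

T0.a=0 T1.a=0 T1.b=1
T0.a=0 T1.a=1 T1.b=1
T0.a=1 T1.a=0 T1.b=0
T0.a=1 T1.a=0 T1.b=1
T0.a=1 T1.a=1 T1.b=1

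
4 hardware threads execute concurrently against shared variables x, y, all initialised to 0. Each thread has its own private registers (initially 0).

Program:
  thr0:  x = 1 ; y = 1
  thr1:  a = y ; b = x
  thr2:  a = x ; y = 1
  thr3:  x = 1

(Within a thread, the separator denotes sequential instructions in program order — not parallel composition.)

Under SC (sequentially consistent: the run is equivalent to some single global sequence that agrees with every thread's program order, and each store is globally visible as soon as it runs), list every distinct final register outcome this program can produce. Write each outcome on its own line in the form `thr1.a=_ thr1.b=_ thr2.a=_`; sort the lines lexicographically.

outcome vector order: (thr1.a,thr1.b,thr2.a)
|SC outcomes| = 7

thr1.a=0 thr1.b=0 thr2.a=0
thr1.a=0 thr1.b=0 thr2.a=1
thr1.a=0 thr1.b=1 thr2.a=0
thr1.a=0 thr1.b=1 thr2.a=1
thr1.a=1 thr1.b=0 thr2.a=0
thr1.a=1 thr1.b=1 thr2.a=0
thr1.a=1 thr1.b=1 thr2.a=1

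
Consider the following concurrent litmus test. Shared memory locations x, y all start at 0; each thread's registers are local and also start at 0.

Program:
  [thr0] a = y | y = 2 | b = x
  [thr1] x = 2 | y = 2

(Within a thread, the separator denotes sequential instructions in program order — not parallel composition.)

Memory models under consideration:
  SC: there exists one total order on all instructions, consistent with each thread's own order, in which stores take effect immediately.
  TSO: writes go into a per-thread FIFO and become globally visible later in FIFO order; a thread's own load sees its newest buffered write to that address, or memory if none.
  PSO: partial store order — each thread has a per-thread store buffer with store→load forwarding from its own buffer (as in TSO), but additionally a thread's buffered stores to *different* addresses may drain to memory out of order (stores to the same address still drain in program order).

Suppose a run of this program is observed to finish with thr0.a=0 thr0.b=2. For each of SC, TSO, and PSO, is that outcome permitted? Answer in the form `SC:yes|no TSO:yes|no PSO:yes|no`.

outcome vector order: (thr0.a,thr0.b)
SC (3): (0,0), (0,2), (2,2)
TSO (3): (0,0), (0,2), (2,2)
PSO (4): (0,0), (0,2), (2,0), (2,2)
target (0,2) ∈ {SC,TSO,PSO}

SC:yes TSO:yes PSO:yes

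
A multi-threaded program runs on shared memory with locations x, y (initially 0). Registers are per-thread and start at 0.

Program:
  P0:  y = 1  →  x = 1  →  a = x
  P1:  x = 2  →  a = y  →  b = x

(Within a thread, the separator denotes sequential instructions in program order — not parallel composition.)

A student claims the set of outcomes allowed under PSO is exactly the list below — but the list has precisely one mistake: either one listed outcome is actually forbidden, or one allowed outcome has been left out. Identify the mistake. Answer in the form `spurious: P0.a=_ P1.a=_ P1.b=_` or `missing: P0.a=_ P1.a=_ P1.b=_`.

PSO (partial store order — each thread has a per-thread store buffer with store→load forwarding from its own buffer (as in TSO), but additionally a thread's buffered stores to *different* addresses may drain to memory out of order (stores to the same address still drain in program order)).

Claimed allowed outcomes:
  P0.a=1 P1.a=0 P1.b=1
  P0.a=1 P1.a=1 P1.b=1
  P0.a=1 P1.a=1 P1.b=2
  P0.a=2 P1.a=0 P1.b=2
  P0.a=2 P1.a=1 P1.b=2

missing: P0.a=1 P1.a=0 P1.b=2

outcome vector order: (P0.a,P1.a,P1.b)
[PSO] allowed = {<1 0 1>; <1 0 2>; <1 1 1>; <1 1 2>; <2 0 2>; <2 1 2>}
PSO∖claimed = {<1 0 2>}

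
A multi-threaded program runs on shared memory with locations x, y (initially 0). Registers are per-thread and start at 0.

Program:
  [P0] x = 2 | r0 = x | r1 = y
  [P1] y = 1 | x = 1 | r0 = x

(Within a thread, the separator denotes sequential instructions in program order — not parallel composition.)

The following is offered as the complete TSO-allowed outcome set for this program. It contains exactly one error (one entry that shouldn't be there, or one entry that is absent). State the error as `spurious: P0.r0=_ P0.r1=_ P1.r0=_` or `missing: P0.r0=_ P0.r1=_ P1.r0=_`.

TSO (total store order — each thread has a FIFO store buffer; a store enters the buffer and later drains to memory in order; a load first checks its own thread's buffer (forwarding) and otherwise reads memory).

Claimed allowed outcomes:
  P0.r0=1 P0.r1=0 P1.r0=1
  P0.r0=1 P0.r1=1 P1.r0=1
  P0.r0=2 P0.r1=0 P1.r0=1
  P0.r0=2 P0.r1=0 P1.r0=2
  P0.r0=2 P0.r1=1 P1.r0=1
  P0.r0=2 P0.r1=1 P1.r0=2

spurious: P0.r0=1 P0.r1=0 P1.r0=1

outcome vector order: (P0.r0,P0.r1,P1.r0)
[TSO] allowed = {(1,1,1), (2,0,1), (2,0,2), (2,1,1), (2,1,2)}
claimed∖TSO = {(1,0,1)}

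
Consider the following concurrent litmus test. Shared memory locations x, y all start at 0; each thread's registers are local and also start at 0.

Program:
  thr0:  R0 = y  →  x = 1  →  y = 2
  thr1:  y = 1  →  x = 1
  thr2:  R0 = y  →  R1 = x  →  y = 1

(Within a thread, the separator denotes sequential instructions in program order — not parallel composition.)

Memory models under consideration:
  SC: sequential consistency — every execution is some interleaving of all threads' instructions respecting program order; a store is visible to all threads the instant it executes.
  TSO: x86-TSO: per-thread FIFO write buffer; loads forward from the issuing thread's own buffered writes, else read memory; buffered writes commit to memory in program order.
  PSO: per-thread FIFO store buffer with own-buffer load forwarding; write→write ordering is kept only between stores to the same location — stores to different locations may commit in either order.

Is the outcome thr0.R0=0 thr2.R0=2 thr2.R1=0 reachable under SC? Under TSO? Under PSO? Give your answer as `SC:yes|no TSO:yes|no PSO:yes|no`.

outcome vector order: (thr0.R0,thr2.R0,thr2.R1)
[SC] allowed = {000; 001; 010; 011; 021; 100; 101; 110; 111; 121}
[TSO] allowed = {000; 001; 010; 011; 021; 100; 101; 110; 111; 121}
[PSO] allowed = {000; 001; 010; 011; 020; 021; 100; 101; 110; 111; 120; 121}
target 020 ∈ {PSO}

SC:no TSO:no PSO:yes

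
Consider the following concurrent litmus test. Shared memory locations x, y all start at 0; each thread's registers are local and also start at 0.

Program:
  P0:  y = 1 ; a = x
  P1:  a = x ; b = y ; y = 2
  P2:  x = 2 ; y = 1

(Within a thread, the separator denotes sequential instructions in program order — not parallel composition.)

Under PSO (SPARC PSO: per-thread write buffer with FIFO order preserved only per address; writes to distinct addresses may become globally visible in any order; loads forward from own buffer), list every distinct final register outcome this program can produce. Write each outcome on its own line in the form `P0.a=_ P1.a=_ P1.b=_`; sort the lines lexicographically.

P0.a=0 P1.a=0 P1.b=0
P0.a=0 P1.a=0 P1.b=1
P0.a=0 P1.a=2 P1.b=0
P0.a=0 P1.a=2 P1.b=1
P0.a=2 P1.a=0 P1.b=0
P0.a=2 P1.a=0 P1.b=1
P0.a=2 P1.a=2 P1.b=0
P0.a=2 P1.a=2 P1.b=1

outcome vector order: (P0.a,P1.a,P1.b)
|PSO outcomes| = 8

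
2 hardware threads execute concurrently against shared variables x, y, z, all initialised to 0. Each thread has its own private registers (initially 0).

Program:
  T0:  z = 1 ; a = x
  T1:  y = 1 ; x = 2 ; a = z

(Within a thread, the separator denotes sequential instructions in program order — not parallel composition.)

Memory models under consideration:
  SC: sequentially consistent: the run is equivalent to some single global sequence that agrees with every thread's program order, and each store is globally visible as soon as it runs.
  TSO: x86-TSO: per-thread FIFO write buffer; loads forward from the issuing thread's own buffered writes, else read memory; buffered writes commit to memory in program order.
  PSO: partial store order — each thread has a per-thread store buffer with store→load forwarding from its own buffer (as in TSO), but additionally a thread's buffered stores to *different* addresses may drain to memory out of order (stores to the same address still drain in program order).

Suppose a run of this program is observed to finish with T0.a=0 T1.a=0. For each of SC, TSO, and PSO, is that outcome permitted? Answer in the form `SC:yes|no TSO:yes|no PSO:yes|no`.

SC:no TSO:yes PSO:yes

outcome vector order: (T0.a,T1.a)
under SC → 01; 20; 21
under TSO → 00; 01; 20; 21
under PSO → 00; 01; 20; 21
target 00 ∈ {TSO,PSO}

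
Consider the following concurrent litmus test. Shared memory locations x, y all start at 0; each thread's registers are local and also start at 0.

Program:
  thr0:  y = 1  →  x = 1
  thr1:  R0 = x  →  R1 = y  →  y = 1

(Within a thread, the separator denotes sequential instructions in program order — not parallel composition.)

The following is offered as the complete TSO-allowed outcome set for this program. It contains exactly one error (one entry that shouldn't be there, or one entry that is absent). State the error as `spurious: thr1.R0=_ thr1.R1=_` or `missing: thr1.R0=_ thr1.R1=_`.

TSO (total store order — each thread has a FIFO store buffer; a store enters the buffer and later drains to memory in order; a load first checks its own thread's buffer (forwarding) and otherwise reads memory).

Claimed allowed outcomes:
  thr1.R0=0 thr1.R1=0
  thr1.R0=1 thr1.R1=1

missing: thr1.R0=0 thr1.R1=1

outcome vector order: (thr1.R0,thr1.R1)
TSO: 3 outcomes — {00; 01; 11}
TSO∖claimed = {01}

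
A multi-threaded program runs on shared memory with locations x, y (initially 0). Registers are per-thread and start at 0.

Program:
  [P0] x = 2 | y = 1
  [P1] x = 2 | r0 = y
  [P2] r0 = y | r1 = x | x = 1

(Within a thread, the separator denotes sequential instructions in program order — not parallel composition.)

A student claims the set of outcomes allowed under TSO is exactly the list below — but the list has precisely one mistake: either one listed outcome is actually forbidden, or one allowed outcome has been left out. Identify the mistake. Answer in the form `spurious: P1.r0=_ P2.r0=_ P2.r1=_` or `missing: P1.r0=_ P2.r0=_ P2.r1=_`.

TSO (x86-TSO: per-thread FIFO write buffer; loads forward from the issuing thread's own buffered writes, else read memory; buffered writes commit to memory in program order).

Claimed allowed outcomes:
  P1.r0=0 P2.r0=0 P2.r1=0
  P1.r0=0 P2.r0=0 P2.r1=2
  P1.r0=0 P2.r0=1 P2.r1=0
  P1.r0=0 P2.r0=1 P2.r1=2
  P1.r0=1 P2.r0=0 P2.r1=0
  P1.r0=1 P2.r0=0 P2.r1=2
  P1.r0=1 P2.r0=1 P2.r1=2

outcome vector order: (P1.r0,P2.r0,P2.r1)
TSO: 6 outcomes — {0/0/0, 0/0/2, 0/1/2, 1/0/0, 1/0/2, 1/1/2}
claimed∖TSO = {0/1/0}

spurious: P1.r0=0 P2.r0=1 P2.r1=0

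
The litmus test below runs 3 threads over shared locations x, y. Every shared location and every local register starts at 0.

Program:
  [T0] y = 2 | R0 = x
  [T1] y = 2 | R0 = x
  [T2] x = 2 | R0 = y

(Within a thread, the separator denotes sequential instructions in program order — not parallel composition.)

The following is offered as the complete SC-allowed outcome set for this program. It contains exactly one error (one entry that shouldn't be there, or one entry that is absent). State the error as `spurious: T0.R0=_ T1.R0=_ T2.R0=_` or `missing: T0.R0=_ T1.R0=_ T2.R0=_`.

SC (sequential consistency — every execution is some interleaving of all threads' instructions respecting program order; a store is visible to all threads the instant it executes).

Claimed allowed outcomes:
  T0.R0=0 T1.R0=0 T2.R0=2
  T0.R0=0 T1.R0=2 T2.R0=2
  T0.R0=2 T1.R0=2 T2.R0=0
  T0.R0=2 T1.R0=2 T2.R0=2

outcome vector order: (T0.R0,T1.R0,T2.R0)
SC (5): (0,0,2), (0,2,2), (2,0,2), (2,2,0), (2,2,2)
SC∖claimed = {(2,0,2)}

missing: T0.R0=2 T1.R0=0 T2.R0=2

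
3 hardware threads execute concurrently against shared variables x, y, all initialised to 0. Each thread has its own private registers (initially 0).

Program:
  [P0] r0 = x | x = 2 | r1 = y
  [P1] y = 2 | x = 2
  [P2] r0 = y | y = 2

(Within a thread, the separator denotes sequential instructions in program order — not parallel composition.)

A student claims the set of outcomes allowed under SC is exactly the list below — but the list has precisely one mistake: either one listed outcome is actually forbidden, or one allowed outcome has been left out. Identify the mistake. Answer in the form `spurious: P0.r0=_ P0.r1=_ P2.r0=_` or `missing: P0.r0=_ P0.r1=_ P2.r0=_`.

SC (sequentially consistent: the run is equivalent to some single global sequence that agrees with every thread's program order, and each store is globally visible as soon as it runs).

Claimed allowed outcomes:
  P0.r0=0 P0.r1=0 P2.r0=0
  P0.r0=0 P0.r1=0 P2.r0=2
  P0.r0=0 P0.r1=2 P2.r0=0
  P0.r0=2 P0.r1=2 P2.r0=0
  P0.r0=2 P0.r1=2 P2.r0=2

outcome vector order: (P0.r0,P0.r1,P2.r0)
under SC → 000, 002, 020, 022, 220, 222
SC∖claimed = {022}

missing: P0.r0=0 P0.r1=2 P2.r0=2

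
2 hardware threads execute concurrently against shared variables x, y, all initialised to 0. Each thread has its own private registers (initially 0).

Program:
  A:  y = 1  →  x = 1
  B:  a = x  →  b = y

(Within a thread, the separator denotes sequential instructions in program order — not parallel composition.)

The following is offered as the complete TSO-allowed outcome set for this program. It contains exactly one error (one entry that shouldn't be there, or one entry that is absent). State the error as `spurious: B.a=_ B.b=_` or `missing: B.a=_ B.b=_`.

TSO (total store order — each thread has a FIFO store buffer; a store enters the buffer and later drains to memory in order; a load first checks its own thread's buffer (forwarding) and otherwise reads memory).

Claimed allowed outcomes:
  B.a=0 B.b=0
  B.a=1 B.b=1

outcome vector order: (B.a,B.b)
TSO (3): 0/0; 0/1; 1/1
TSO∖claimed = {0/1}

missing: B.a=0 B.b=1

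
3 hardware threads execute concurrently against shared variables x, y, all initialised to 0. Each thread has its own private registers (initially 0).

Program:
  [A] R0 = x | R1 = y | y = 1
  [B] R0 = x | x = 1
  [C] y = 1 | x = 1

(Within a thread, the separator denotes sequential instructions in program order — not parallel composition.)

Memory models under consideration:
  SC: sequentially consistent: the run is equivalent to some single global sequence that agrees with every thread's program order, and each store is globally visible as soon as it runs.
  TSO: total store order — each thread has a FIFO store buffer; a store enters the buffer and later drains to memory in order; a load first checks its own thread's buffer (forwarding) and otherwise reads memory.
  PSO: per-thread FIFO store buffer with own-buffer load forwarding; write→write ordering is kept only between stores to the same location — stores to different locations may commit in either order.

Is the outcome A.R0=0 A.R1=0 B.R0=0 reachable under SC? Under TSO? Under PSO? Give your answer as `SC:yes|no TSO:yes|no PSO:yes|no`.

outcome vector order: (A.R0,A.R1,B.R0)
under SC → 0/0/0; 0/0/1; 0/1/0; 0/1/1; 1/0/0; 1/1/0; 1/1/1
under TSO → 0/0/0; 0/0/1; 0/1/0; 0/1/1; 1/0/0; 1/1/0; 1/1/1
under PSO → 0/0/0; 0/0/1; 0/1/0; 0/1/1; 1/0/0; 1/0/1; 1/1/0; 1/1/1
target 0/0/0 ∈ {SC,TSO,PSO}

SC:yes TSO:yes PSO:yes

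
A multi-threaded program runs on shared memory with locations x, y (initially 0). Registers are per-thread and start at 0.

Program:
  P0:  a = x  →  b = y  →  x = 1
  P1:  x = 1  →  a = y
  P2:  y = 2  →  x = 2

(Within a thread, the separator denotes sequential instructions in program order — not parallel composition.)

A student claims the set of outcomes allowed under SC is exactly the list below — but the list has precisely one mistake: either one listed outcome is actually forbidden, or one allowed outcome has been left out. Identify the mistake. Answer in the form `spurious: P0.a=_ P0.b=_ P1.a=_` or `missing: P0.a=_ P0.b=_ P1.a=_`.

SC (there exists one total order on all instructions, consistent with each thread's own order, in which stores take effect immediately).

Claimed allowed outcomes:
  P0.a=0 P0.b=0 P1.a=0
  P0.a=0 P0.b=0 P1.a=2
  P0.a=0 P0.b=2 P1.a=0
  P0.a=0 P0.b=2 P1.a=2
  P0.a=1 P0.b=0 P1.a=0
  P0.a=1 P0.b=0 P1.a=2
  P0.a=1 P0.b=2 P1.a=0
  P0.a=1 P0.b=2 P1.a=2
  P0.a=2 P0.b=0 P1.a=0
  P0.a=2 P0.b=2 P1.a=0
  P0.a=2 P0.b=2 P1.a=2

outcome vector order: (P0.a,P0.b,P1.a)
[SC] allowed = {(0,0,0) (0,0,2) (0,2,0) (0,2,2) (1,0,0) (1,0,2) (1,2,0) (1,2,2) (2,2,0) (2,2,2)}
claimed∖SC = {(2,0,0)}

spurious: P0.a=2 P0.b=0 P1.a=0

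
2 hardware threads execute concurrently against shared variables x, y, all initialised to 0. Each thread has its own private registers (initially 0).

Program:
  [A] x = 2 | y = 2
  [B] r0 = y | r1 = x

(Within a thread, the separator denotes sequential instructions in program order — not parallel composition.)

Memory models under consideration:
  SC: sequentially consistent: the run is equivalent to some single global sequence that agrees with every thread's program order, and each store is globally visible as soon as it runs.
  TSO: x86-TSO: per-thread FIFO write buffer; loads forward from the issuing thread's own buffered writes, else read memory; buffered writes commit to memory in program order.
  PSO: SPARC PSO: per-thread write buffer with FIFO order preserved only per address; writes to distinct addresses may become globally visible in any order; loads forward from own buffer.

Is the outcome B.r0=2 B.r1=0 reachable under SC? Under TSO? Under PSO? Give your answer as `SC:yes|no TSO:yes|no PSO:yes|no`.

SC:no TSO:no PSO:yes

outcome vector order: (B.r0,B.r1)
under SC → <0 0> <0 2> <2 2>
under TSO → <0 0> <0 2> <2 2>
under PSO → <0 0> <0 2> <2 0> <2 2>
target <2 0> ∈ {PSO}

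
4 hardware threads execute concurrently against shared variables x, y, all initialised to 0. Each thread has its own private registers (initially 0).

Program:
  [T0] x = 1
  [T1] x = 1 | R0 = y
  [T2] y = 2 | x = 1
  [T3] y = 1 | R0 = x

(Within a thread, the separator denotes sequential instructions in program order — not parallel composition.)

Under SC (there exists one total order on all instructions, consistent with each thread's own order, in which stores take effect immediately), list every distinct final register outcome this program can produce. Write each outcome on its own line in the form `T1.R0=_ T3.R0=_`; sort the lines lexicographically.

T1.R0=0 T3.R0=1
T1.R0=1 T3.R0=0
T1.R0=1 T3.R0=1
T1.R0=2 T3.R0=0
T1.R0=2 T3.R0=1

outcome vector order: (T1.R0,T3.R0)
|SC outcomes| = 5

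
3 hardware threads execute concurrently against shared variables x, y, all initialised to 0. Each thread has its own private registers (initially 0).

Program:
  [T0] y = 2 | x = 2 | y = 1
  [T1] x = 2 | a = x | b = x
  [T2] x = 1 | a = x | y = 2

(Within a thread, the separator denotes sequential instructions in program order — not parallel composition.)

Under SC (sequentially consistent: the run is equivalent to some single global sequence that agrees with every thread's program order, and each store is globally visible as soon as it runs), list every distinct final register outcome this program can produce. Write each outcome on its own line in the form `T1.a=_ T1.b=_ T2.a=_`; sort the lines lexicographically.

outcome vector order: (T1.a,T1.b,T2.a)
|SC outcomes| = 8

T1.a=1 T1.b=1 T2.a=1
T1.a=1 T1.b=1 T2.a=2
T1.a=1 T1.b=2 T2.a=1
T1.a=1 T1.b=2 T2.a=2
T1.a=2 T1.b=1 T2.a=1
T1.a=2 T1.b=1 T2.a=2
T1.a=2 T1.b=2 T2.a=1
T1.a=2 T1.b=2 T2.a=2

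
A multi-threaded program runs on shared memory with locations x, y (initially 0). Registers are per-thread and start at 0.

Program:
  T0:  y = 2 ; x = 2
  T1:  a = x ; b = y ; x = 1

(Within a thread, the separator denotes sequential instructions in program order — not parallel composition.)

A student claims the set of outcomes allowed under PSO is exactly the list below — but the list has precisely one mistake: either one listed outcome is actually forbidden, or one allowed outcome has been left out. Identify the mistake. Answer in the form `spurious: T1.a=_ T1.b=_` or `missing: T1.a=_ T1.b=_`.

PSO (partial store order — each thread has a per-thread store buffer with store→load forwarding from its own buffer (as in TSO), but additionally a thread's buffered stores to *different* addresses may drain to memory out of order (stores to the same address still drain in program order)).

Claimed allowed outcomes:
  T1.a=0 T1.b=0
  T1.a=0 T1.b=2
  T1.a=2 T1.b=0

missing: T1.a=2 T1.b=2

outcome vector order: (T1.a,T1.b)
[PSO] allowed = {0/0; 0/2; 2/0; 2/2}
PSO∖claimed = {2/2}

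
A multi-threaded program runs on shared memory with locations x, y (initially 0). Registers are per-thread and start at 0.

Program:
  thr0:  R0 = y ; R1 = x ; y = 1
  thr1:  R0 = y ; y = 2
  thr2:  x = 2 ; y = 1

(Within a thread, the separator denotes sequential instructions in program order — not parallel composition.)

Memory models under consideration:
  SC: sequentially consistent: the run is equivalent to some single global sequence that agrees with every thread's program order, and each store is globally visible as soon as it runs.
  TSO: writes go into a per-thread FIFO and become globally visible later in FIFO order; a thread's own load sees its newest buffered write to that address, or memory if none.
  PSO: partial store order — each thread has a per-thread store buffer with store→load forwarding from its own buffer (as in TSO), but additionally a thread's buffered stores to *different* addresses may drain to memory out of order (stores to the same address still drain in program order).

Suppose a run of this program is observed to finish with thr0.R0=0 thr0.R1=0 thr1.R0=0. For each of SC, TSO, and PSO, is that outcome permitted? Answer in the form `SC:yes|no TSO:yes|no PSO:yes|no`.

SC:yes TSO:yes PSO:yes

outcome vector order: (thr0.R0,thr0.R1,thr1.R0)
SC: 9 outcomes — {(0,0,0); (0,0,1); (0,2,0); (0,2,1); (1,2,0); (1,2,1); (2,0,0); (2,2,0); (2,2,1)}
TSO: 9 outcomes — {(0,0,0); (0,0,1); (0,2,0); (0,2,1); (1,2,0); (1,2,1); (2,0,0); (2,2,0); (2,2,1)}
PSO: 12 outcomes — {(0,0,0); (0,0,1); (0,2,0); (0,2,1); (1,0,0); (1,0,1); (1,2,0); (1,2,1); (2,0,0); (2,0,1); (2,2,0); (2,2,1)}
target (0,0,0) ∈ {SC,TSO,PSO}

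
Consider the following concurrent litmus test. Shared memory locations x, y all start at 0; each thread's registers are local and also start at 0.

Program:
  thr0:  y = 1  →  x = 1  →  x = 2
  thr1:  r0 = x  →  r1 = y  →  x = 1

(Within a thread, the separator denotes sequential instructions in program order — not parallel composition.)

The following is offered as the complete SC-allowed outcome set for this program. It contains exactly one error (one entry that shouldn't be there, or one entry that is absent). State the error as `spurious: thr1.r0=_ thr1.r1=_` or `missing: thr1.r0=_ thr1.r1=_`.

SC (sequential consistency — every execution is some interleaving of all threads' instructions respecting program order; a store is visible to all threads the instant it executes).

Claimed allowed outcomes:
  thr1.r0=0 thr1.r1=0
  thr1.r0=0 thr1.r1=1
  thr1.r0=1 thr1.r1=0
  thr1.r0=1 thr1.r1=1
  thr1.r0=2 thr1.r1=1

spurious: thr1.r0=1 thr1.r1=0

outcome vector order: (thr1.r0,thr1.r1)
SC (4): (0,0), (0,1), (1,1), (2,1)
claimed∖SC = {(1,0)}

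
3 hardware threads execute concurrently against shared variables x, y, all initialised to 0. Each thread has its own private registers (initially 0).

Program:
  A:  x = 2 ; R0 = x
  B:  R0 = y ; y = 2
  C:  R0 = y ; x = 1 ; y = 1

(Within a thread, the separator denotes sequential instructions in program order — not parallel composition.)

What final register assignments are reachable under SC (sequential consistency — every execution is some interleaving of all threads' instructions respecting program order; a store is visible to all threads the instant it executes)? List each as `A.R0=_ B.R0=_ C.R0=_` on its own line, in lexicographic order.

outcome vector order: (A.R0,B.R0,C.R0)
|SC outcomes| = 6

A.R0=1 B.R0=0 C.R0=0
A.R0=1 B.R0=0 C.R0=2
A.R0=1 B.R0=1 C.R0=0
A.R0=2 B.R0=0 C.R0=0
A.R0=2 B.R0=0 C.R0=2
A.R0=2 B.R0=1 C.R0=0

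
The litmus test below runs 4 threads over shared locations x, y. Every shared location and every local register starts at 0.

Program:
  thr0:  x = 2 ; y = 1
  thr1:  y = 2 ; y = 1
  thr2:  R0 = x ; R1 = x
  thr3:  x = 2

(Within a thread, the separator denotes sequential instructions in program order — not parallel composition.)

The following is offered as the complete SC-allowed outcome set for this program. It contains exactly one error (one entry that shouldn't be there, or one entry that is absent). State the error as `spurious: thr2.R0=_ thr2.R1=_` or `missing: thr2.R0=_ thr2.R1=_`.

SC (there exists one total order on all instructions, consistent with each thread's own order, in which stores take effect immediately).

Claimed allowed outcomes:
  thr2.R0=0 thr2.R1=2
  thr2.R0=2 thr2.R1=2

missing: thr2.R0=0 thr2.R1=0

outcome vector order: (thr2.R0,thr2.R1)
[SC] allowed = {(0,0) (0,2) (2,2)}
SC∖claimed = {(0,0)}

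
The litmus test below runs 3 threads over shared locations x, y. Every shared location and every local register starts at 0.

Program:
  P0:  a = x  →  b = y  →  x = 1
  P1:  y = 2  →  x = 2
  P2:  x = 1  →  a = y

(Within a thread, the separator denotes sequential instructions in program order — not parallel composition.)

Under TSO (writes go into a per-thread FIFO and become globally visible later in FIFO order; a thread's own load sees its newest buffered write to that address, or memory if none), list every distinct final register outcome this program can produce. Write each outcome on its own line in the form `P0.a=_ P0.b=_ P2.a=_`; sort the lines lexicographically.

outcome vector order: (P0.a,P0.b,P2.a)
|TSO outcomes| = 10

P0.a=0 P0.b=0 P2.a=0
P0.a=0 P0.b=0 P2.a=2
P0.a=0 P0.b=2 P2.a=0
P0.a=0 P0.b=2 P2.a=2
P0.a=1 P0.b=0 P2.a=0
P0.a=1 P0.b=0 P2.a=2
P0.a=1 P0.b=2 P2.a=0
P0.a=1 P0.b=2 P2.a=2
P0.a=2 P0.b=2 P2.a=0
P0.a=2 P0.b=2 P2.a=2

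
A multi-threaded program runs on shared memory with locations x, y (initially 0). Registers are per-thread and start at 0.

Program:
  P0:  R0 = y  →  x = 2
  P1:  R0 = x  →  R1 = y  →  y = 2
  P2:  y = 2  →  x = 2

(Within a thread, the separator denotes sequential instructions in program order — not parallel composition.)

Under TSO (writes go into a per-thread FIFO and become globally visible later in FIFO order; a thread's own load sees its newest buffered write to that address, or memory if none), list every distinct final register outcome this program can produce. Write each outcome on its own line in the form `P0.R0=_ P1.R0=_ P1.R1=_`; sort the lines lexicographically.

outcome vector order: (P0.R0,P1.R0,P1.R1)
|TSO outcomes| = 7

P0.R0=0 P1.R0=0 P1.R1=0
P0.R0=0 P1.R0=0 P1.R1=2
P0.R0=0 P1.R0=2 P1.R1=0
P0.R0=0 P1.R0=2 P1.R1=2
P0.R0=2 P1.R0=0 P1.R1=0
P0.R0=2 P1.R0=0 P1.R1=2
P0.R0=2 P1.R0=2 P1.R1=2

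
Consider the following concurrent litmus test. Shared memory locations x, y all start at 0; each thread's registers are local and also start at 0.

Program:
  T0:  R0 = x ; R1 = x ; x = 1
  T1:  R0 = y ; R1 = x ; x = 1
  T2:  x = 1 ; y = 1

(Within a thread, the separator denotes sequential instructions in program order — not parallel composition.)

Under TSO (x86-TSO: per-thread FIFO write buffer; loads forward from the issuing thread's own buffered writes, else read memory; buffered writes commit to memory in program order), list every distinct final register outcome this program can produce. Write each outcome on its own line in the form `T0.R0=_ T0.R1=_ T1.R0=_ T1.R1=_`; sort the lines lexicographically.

T0.R0=0 T0.R1=0 T1.R0=0 T1.R1=0
T0.R0=0 T0.R1=0 T1.R0=0 T1.R1=1
T0.R0=0 T0.R1=0 T1.R0=1 T1.R1=1
T0.R0=0 T0.R1=1 T1.R0=0 T1.R1=0
T0.R0=0 T0.R1=1 T1.R0=0 T1.R1=1
T0.R0=0 T0.R1=1 T1.R0=1 T1.R1=1
T0.R0=1 T0.R1=1 T1.R0=0 T1.R1=0
T0.R0=1 T0.R1=1 T1.R0=0 T1.R1=1
T0.R0=1 T0.R1=1 T1.R0=1 T1.R1=1

outcome vector order: (T0.R0,T0.R1,T1.R0,T1.R1)
|TSO outcomes| = 9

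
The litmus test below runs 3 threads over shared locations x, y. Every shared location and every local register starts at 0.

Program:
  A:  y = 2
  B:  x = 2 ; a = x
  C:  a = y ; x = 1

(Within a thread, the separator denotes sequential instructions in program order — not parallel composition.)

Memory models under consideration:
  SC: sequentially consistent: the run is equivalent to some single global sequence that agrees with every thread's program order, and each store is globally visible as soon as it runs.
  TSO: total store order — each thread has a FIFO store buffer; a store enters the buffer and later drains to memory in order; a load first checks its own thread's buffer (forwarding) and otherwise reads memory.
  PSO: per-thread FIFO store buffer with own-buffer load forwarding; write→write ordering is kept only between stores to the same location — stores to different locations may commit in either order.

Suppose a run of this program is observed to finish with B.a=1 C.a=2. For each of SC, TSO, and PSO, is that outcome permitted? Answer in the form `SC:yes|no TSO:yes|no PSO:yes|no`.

outcome vector order: (B.a,C.a)
[SC] allowed = {10 12 20 22}
[TSO] allowed = {10 12 20 22}
[PSO] allowed = {10 12 20 22}
target 12 ∈ {SC,TSO,PSO}

SC:yes TSO:yes PSO:yes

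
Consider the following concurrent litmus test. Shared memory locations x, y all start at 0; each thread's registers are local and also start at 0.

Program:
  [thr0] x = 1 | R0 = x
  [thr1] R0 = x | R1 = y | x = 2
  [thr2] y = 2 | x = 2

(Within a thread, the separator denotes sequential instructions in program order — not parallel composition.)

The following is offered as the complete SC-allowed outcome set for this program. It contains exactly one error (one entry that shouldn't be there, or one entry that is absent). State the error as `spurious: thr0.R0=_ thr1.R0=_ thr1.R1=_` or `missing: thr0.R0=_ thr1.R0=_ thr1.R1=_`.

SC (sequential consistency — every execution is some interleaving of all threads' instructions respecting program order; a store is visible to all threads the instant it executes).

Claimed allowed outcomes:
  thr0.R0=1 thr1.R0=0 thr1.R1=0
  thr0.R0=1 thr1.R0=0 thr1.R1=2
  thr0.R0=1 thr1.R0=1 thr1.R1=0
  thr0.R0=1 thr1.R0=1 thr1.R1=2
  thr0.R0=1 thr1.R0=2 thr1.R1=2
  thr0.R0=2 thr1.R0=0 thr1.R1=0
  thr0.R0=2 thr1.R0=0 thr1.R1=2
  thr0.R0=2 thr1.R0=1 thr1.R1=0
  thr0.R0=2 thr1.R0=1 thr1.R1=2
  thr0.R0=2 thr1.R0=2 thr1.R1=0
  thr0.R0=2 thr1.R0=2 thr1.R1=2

outcome vector order: (thr0.R0,thr1.R0,thr1.R1)
SC (10): (1,0,0), (1,0,2), (1,1,0), (1,1,2), (1,2,2), (2,0,0), (2,0,2), (2,1,0), (2,1,2), (2,2,2)
claimed∖SC = {(2,2,0)}

spurious: thr0.R0=2 thr1.R0=2 thr1.R1=0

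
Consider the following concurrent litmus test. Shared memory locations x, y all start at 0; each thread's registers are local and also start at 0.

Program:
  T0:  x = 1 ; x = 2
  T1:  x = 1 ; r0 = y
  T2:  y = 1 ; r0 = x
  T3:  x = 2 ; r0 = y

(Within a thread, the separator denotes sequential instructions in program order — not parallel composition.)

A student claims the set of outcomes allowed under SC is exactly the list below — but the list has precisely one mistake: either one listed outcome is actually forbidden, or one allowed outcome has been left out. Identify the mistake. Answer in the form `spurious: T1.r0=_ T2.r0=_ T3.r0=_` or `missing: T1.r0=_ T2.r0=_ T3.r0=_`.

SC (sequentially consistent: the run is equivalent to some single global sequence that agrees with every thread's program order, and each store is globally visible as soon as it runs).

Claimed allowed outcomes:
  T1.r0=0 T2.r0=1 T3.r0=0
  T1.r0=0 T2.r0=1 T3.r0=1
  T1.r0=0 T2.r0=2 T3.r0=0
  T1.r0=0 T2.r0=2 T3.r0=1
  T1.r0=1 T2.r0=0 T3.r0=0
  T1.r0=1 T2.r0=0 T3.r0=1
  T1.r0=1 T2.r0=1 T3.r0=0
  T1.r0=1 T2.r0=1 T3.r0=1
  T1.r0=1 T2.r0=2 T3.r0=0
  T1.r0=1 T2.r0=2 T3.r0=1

outcome vector order: (T1.r0,T2.r0,T3.r0)
[SC] allowed = {(0,1,0); (0,1,1); (0,2,0); (0,2,1); (1,0,1); (1,1,0); (1,1,1); (1,2,0); (1,2,1)}
claimed∖SC = {(1,0,0)}

spurious: T1.r0=1 T2.r0=0 T3.r0=0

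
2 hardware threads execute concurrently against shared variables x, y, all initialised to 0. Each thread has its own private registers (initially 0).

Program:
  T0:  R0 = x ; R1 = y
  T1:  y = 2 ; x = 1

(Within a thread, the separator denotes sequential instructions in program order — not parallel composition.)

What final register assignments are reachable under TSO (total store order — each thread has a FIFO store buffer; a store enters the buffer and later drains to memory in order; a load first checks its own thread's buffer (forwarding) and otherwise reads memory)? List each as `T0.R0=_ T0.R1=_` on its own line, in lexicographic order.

T0.R0=0 T0.R1=0
T0.R0=0 T0.R1=2
T0.R0=1 T0.R1=2

outcome vector order: (T0.R0,T0.R1)
|TSO outcomes| = 3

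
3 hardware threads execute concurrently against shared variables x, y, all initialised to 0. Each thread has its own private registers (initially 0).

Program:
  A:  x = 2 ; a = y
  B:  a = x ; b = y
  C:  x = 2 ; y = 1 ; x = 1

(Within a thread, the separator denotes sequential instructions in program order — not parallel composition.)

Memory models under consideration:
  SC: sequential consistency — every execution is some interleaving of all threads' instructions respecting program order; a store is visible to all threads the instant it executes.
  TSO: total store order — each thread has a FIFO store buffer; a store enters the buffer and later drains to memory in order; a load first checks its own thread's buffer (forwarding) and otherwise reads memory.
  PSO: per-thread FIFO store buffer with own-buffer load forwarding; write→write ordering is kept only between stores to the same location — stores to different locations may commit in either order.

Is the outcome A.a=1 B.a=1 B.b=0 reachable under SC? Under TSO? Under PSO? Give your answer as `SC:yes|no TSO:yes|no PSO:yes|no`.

SC:no TSO:no PSO:yes

outcome vector order: (A.a,B.a,B.b)
SC (10): 0/0/0, 0/0/1, 0/1/1, 0/2/0, 0/2/1, 1/0/0, 1/0/1, 1/1/1, 1/2/0, 1/2/1
TSO (10): 0/0/0, 0/0/1, 0/1/1, 0/2/0, 0/2/1, 1/0/0, 1/0/1, 1/1/1, 1/2/0, 1/2/1
PSO (12): 0/0/0, 0/0/1, 0/1/0, 0/1/1, 0/2/0, 0/2/1, 1/0/0, 1/0/1, 1/1/0, 1/1/1, 1/2/0, 1/2/1
target 1/1/0 ∈ {PSO}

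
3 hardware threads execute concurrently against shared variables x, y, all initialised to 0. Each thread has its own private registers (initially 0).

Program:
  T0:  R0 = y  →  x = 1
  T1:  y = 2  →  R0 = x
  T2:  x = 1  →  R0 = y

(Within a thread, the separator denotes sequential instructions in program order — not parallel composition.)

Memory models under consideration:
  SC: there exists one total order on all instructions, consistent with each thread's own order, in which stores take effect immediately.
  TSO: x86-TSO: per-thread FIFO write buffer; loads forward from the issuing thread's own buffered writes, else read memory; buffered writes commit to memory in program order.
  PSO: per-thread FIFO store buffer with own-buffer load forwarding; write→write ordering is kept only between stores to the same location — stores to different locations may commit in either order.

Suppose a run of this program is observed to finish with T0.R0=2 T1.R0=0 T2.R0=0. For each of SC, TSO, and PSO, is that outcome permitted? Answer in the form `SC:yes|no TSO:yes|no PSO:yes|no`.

SC:no TSO:yes PSO:yes

outcome vector order: (T0.R0,T1.R0,T2.R0)
under SC → <0 0 2> <0 1 0> <0 1 2> <2 0 2> <2 1 0> <2 1 2>
under TSO → <0 0 0> <0 0 2> <0 1 0> <0 1 2> <2 0 0> <2 0 2> <2 1 0> <2 1 2>
under PSO → <0 0 0> <0 0 2> <0 1 0> <0 1 2> <2 0 0> <2 0 2> <2 1 0> <2 1 2>
target <2 0 0> ∈ {TSO,PSO}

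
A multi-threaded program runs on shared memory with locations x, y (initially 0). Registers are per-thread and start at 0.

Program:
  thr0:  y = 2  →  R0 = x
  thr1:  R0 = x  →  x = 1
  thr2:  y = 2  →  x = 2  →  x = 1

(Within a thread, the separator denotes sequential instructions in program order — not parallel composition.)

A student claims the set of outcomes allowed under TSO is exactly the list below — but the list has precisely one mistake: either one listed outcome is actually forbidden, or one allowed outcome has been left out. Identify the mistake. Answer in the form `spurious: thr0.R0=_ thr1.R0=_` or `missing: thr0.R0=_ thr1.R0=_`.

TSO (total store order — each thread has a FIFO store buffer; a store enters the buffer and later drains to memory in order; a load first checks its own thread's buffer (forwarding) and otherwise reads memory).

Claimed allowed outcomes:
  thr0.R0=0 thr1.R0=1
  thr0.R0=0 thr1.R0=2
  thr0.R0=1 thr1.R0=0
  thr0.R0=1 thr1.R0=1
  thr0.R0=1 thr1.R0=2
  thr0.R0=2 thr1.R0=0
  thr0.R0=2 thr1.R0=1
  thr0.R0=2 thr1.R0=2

missing: thr0.R0=0 thr1.R0=0

outcome vector order: (thr0.R0,thr1.R0)
TSO: 9 outcomes — {<0 0>; <0 1>; <0 2>; <1 0>; <1 1>; <1 2>; <2 0>; <2 1>; <2 2>}
TSO∖claimed = {<0 0>}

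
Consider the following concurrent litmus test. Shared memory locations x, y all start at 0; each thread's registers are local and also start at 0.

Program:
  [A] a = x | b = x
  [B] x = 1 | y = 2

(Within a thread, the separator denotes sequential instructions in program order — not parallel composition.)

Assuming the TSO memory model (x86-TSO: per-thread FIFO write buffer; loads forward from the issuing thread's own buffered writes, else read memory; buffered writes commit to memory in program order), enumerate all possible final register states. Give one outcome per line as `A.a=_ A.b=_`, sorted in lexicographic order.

outcome vector order: (A.a,A.b)
|TSO outcomes| = 3

A.a=0 A.b=0
A.a=0 A.b=1
A.a=1 A.b=1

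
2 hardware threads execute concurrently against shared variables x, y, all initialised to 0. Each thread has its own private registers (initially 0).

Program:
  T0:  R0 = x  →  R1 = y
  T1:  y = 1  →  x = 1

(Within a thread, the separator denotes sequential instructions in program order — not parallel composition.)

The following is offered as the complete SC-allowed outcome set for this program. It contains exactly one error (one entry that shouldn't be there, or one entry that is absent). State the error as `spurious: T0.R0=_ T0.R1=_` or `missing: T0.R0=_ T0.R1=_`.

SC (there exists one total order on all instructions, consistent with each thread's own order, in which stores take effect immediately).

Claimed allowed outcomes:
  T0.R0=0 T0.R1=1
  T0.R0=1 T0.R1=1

outcome vector order: (T0.R0,T0.R1)
[SC] allowed = {0/0 0/1 1/1}
SC∖claimed = {0/0}

missing: T0.R0=0 T0.R1=0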